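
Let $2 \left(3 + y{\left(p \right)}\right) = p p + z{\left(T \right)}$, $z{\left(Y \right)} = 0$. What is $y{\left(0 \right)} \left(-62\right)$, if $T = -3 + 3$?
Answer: $186$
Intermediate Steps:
$T = 0$
$y{\left(p \right)} = -3 + \frac{p^{2}}{2}$ ($y{\left(p \right)} = -3 + \frac{p p + 0}{2} = -3 + \frac{p^{2} + 0}{2} = -3 + \frac{p^{2}}{2}$)
$y{\left(0 \right)} \left(-62\right) = \left(-3 + \frac{0^{2}}{2}\right) \left(-62\right) = \left(-3 + \frac{1}{2} \cdot 0\right) \left(-62\right) = \left(-3 + 0\right) \left(-62\right) = \left(-3\right) \left(-62\right) = 186$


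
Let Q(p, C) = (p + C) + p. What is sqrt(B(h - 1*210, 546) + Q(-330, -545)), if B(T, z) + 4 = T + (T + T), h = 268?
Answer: 3*I*sqrt(115) ≈ 32.171*I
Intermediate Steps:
Q(p, C) = C + 2*p (Q(p, C) = (C + p) + p = C + 2*p)
B(T, z) = -4 + 3*T (B(T, z) = -4 + (T + (T + T)) = -4 + (T + 2*T) = -4 + 3*T)
sqrt(B(h - 1*210, 546) + Q(-330, -545)) = sqrt((-4 + 3*(268 - 1*210)) + (-545 + 2*(-330))) = sqrt((-4 + 3*(268 - 210)) + (-545 - 660)) = sqrt((-4 + 3*58) - 1205) = sqrt((-4 + 174) - 1205) = sqrt(170 - 1205) = sqrt(-1035) = 3*I*sqrt(115)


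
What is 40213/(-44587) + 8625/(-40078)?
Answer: -1996219489/1786957786 ≈ -1.1171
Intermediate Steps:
40213/(-44587) + 8625/(-40078) = 40213*(-1/44587) + 8625*(-1/40078) = -40213/44587 - 8625/40078 = -1996219489/1786957786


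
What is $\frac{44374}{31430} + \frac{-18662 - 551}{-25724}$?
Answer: $\frac{872670683}{404252660} \approx 2.1587$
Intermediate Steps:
$\frac{44374}{31430} + \frac{-18662 - 551}{-25724} = 44374 \cdot \frac{1}{31430} - - \frac{19213}{25724} = \frac{22187}{15715} + \frac{19213}{25724} = \frac{872670683}{404252660}$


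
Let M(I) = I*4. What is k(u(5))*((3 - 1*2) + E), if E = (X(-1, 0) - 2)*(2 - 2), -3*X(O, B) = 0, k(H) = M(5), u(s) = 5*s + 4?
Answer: 20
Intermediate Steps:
u(s) = 4 + 5*s
M(I) = 4*I
k(H) = 20 (k(H) = 4*5 = 20)
X(O, B) = 0 (X(O, B) = -⅓*0 = 0)
E = 0 (E = (0 - 2)*(2 - 2) = -2*0 = 0)
k(u(5))*((3 - 1*2) + E) = 20*((3 - 1*2) + 0) = 20*((3 - 2) + 0) = 20*(1 + 0) = 20*1 = 20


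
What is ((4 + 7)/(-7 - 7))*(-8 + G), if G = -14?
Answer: 121/7 ≈ 17.286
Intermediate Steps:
((4 + 7)/(-7 - 7))*(-8 + G) = ((4 + 7)/(-7 - 7))*(-8 - 14) = (11/(-14))*(-22) = (11*(-1/14))*(-22) = -11/14*(-22) = 121/7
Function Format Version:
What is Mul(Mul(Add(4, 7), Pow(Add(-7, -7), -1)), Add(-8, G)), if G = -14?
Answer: Rational(121, 7) ≈ 17.286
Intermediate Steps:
Mul(Mul(Add(4, 7), Pow(Add(-7, -7), -1)), Add(-8, G)) = Mul(Mul(Add(4, 7), Pow(Add(-7, -7), -1)), Add(-8, -14)) = Mul(Mul(11, Pow(-14, -1)), -22) = Mul(Mul(11, Rational(-1, 14)), -22) = Mul(Rational(-11, 14), -22) = Rational(121, 7)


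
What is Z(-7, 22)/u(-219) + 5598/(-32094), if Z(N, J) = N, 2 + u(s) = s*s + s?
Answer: -2122803/12160060 ≈ -0.17457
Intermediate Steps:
u(s) = -2 + s + s**2 (u(s) = -2 + (s*s + s) = -2 + (s**2 + s) = -2 + (s + s**2) = -2 + s + s**2)
Z(-7, 22)/u(-219) + 5598/(-32094) = -7/(-2 - 219 + (-219)**2) + 5598/(-32094) = -7/(-2 - 219 + 47961) + 5598*(-1/32094) = -7/47740 - 311/1783 = -7*1/47740 - 311/1783 = -1/6820 - 311/1783 = -2122803/12160060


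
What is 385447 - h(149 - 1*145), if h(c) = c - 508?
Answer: 385951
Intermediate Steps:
h(c) = -508 + c
385447 - h(149 - 1*145) = 385447 - (-508 + (149 - 1*145)) = 385447 - (-508 + (149 - 145)) = 385447 - (-508 + 4) = 385447 - 1*(-504) = 385447 + 504 = 385951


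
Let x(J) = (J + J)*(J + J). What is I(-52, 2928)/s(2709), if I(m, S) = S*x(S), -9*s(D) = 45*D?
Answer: -11156570112/1505 ≈ -7.4130e+6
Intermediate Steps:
x(J) = 4*J² (x(J) = (2*J)*(2*J) = 4*J²)
s(D) = -5*D
I(m, S) = 4*S³ (I(m, S) = S*(4*S²) = 4*S³)
I(-52, 2928)/s(2709) = (4*2928³)/((-5*2709)) = (4*25102282752)/(-13545) = 100409131008*(-1/13545) = -11156570112/1505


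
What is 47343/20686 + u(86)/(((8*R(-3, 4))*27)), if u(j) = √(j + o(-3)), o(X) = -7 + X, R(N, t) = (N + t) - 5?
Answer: 47343/20686 - √19/432 ≈ 2.2786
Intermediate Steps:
R(N, t) = -5 + N + t
u(j) = √(-10 + j) (u(j) = √(j + (-7 - 3)) = √(j - 10) = √(-10 + j))
47343/20686 + u(86)/(((8*R(-3, 4))*27)) = 47343/20686 + √(-10 + 86)/(((8*(-5 - 3 + 4))*27)) = 47343*(1/20686) + √76/(((8*(-4))*27)) = 47343/20686 + (2*√19)/((-32*27)) = 47343/20686 + (2*√19)/(-864) = 47343/20686 + (2*√19)*(-1/864) = 47343/20686 - √19/432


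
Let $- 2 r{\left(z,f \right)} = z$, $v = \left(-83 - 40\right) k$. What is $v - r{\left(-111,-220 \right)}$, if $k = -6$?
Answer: $\frac{1365}{2} \approx 682.5$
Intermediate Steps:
$v = 738$ ($v = \left(-83 - 40\right) \left(-6\right) = \left(-123\right) \left(-6\right) = 738$)
$r{\left(z,f \right)} = - \frac{z}{2}$
$v - r{\left(-111,-220 \right)} = 738 - \left(- \frac{1}{2}\right) \left(-111\right) = 738 - \frac{111}{2} = \frac{1365}{2}$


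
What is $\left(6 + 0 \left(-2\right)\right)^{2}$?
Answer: $36$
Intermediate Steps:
$\left(6 + 0 \left(-2\right)\right)^{2} = \left(6 + 0\right)^{2} = 6^{2} = 36$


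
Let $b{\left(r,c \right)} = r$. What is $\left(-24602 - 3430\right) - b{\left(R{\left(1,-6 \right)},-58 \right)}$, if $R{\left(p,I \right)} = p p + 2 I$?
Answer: $-28021$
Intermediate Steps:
$R{\left(p,I \right)} = p^{2} + 2 I$
$\left(-24602 - 3430\right) - b{\left(R{\left(1,-6 \right)},-58 \right)} = \left(-24602 - 3430\right) - \left(1^{2} + 2 \left(-6\right)\right) = \left(-24602 - 3430\right) - \left(1 - 12\right) = -28032 - -11 = -28032 + 11 = -28021$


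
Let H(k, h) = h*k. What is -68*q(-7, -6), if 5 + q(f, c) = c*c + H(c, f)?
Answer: -4964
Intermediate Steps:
q(f, c) = -5 + c² + c*f (q(f, c) = -5 + (c*c + f*c) = -5 + (c² + c*f) = -5 + c² + c*f)
-68*q(-7, -6) = -68*(-5 + (-6)² - 6*(-7)) = -68*(-5 + 36 + 42) = -68*73 = -1*4964 = -4964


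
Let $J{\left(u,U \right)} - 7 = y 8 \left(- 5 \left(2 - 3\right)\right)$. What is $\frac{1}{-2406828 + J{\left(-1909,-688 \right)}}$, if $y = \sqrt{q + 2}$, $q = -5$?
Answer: $- \frac{2406821}{5792787330841} - \frac{40 i \sqrt{3}}{5792787330841} \approx -4.1549 \cdot 10^{-7} - 1.196 \cdot 10^{-11} i$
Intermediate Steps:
$y = i \sqrt{3}$ ($y = \sqrt{-5 + 2} = \sqrt{-3} = i \sqrt{3} \approx 1.732 i$)
$J{\left(u,U \right)} = 7 + 40 i \sqrt{3}$ ($J{\left(u,U \right)} = 7 + i \sqrt{3} \cdot 8 \left(- 5 \left(2 - 3\right)\right) = 7 + 8 i \sqrt{3} \left(\left(-5\right) \left(-1\right)\right) = 7 + 8 i \sqrt{3} \cdot 5 = 7 + 40 i \sqrt{3}$)
$\frac{1}{-2406828 + J{\left(-1909,-688 \right)}} = \frac{1}{-2406828 + \left(7 + 40 i \sqrt{3}\right)} = \frac{1}{-2406821 + 40 i \sqrt{3}}$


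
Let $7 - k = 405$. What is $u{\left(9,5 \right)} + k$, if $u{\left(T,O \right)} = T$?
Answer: $-389$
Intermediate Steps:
$k = -398$ ($k = 7 - 405 = -398$)
$u{\left(9,5 \right)} + k = 9 - 398 = -389$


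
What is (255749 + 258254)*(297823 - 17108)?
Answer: 144288352145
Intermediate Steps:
(255749 + 258254)*(297823 - 17108) = 514003*280715 = 144288352145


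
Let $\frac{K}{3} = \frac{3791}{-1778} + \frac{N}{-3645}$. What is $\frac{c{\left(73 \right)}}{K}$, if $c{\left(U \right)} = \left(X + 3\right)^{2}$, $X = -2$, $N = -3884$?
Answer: $- \frac{2160270}{6912443} \approx -0.31252$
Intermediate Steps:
$c{\left(U \right)} = 1$ ($c{\left(U \right)} = \left(-2 + 3\right)^{2} = 1^{2} = 1$)
$K = - \frac{6912443}{2160270}$ ($K = 3 \left(\frac{3791}{-1778} - \frac{3884}{-3645}\right) = 3 \left(3791 \left(- \frac{1}{1778}\right) - - \frac{3884}{3645}\right) = 3 \left(- \frac{3791}{1778} + \frac{3884}{3645}\right) = 3 \left(- \frac{6912443}{6480810}\right) = - \frac{6912443}{2160270} \approx -3.1998$)
$\frac{c{\left(73 \right)}}{K} = 1 \frac{1}{- \frac{6912443}{2160270}} = 1 \left(- \frac{2160270}{6912443}\right) = - \frac{2160270}{6912443}$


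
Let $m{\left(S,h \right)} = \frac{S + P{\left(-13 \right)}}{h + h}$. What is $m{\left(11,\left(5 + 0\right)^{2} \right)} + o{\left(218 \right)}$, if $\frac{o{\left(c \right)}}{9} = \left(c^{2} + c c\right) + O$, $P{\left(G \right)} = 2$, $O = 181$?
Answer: $\frac{42853063}{50} \approx 8.5706 \cdot 10^{5}$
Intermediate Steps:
$o{\left(c \right)} = 1629 + 18 c^{2}$ ($o{\left(c \right)} = 9 \left(\left(c^{2} + c c\right) + 181\right) = 9 \left(\left(c^{2} + c^{2}\right) + 181\right) = 9 \left(2 c^{2} + 181\right) = 9 \left(181 + 2 c^{2}\right) = 1629 + 18 c^{2}$)
$m{\left(S,h \right)} = \frac{2 + S}{2 h}$ ($m{\left(S,h \right)} = \frac{S + 2}{h + h} = \frac{2 + S}{2 h}$)
$m{\left(11,\left(5 + 0\right)^{2} \right)} + o{\left(218 \right)} = \frac{2 + 11}{2 \left(5 + 0\right)^{2}} + \left(1629 + 18 \cdot 218^{2}\right) = \frac{1}{2} \frac{1}{5^{2}} \cdot 13 + \left(1629 + 18 \cdot 47524\right) = \frac{1}{2} \cdot \frac{1}{25} \cdot 13 + \left(1629 + 855432\right) = \frac{1}{2} \cdot \frac{1}{25} \cdot 13 + 857061 = \frac{13}{50} + 857061 = \frac{42853063}{50}$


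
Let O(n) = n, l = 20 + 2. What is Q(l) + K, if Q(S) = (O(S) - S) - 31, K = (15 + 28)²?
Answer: 1818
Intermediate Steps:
l = 22
K = 1849 (K = 43² = 1849)
Q(S) = -31 (Q(S) = (S - S) - 31 = 0 - 31 = -31)
Q(l) + K = -31 + 1849 = 1818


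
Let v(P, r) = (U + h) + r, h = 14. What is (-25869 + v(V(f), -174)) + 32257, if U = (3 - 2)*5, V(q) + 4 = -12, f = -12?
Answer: 6233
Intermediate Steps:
V(q) = -16 (V(q) = -4 - 12 = -16)
U = 5 (U = 1*5 = 5)
v(P, r) = 19 + r (v(P, r) = (5 + 14) + r = 19 + r)
(-25869 + v(V(f), -174)) + 32257 = (-25869 + (19 - 174)) + 32257 = (-25869 - 155) + 32257 = -26024 + 32257 = 6233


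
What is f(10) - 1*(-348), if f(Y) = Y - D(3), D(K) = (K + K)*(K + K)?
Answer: 322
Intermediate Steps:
D(K) = 4*K**2 (D(K) = (2*K)*(2*K) = 4*K**2)
f(Y) = -36 + Y (f(Y) = Y - 4*3**2 = Y - 4*9 = Y - 1*36 = Y - 36 = -36 + Y)
f(10) - 1*(-348) = (-36 + 10) - 1*(-348) = -26 + 348 = 322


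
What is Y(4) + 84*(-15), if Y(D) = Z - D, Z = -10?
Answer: -1274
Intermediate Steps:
Y(D) = -10 - D
Y(4) + 84*(-15) = (-10 - 1*4) + 84*(-15) = (-10 - 4) - 1260 = -14 - 1260 = -1274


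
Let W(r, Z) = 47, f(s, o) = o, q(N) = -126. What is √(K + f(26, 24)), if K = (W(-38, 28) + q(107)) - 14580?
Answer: I*√14635 ≈ 120.98*I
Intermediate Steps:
K = -14659 (K = (47 - 126) - 14580 = -79 - 14580 = -14659)
√(K + f(26, 24)) = √(-14659 + 24) = √(-14635) = I*√14635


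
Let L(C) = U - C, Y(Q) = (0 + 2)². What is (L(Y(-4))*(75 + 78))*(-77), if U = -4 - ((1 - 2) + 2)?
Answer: 106029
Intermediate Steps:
Y(Q) = 4 (Y(Q) = 2² = 4)
U = -5 (U = -4 - (-1 + 2) = -4 - 1*1 = -4 - 1 = -5)
L(C) = -5 - C
(L(Y(-4))*(75 + 78))*(-77) = ((-5 - 1*4)*(75 + 78))*(-77) = ((-5 - 4)*153)*(-77) = -9*153*(-77) = -1377*(-77) = 106029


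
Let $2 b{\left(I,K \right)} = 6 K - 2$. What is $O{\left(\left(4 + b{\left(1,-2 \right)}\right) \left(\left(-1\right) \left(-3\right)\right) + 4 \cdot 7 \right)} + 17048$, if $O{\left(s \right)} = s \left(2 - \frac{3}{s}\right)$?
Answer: $17083$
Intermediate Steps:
$b{\left(I,K \right)} = -1 + 3 K$ ($b{\left(I,K \right)} = \frac{6 K - 2}{2} = \frac{-2 + 6 K}{2} = -1 + 3 K$)
$O{\left(\left(4 + b{\left(1,-2 \right)}\right) \left(\left(-1\right) \left(-3\right)\right) + 4 \cdot 7 \right)} + 17048 = \left(-3 + 2 \left(\left(4 + \left(-1 + 3 \left(-2\right)\right)\right) \left(\left(-1\right) \left(-3\right)\right) + 4 \cdot 7\right)\right) + 17048 = \left(-3 + 2 \left(\left(4 - 7\right) 3 + 28\right)\right) + 17048 = \left(-3 + 2 \left(\left(-3\right) 3 + 28\right)\right) + 17048 = \left(-3 + 2 \left(-9 + 28\right)\right) + 17048 = \left(-3 + 2 \cdot 19\right) + 17048 = \left(-3 + 38\right) + 17048 = 35 + 17048 = 17083$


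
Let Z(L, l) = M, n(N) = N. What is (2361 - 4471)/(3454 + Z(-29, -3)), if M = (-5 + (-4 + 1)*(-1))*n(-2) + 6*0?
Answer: -1055/1729 ≈ -0.61018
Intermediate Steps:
M = 4 (M = (-5 + (-4 + 1)*(-1))*(-2) + 6*0 = (-5 - 3*(-1))*(-2) + 0 = (-5 + 3)*(-2) + 0 = -2*(-2) + 0 = 4 + 0 = 4)
Z(L, l) = 4
(2361 - 4471)/(3454 + Z(-29, -3)) = (2361 - 4471)/(3454 + 4) = -2110/3458 = -2110*1/3458 = -1055/1729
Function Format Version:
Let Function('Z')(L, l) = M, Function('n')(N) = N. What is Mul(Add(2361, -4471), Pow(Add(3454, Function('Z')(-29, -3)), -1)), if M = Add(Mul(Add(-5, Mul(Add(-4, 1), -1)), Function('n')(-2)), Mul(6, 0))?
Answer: Rational(-1055, 1729) ≈ -0.61018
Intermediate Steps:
M = 4 (M = Add(Mul(Add(-5, Mul(Add(-4, 1), -1)), -2), Mul(6, 0)) = Add(Mul(Add(-5, Mul(-3, -1)), -2), 0) = Add(Mul(Add(-5, 3), -2), 0) = Add(Mul(-2, -2), 0) = Add(4, 0) = 4)
Function('Z')(L, l) = 4
Mul(Add(2361, -4471), Pow(Add(3454, Function('Z')(-29, -3)), -1)) = Mul(Add(2361, -4471), Pow(Add(3454, 4), -1)) = Mul(-2110, Pow(3458, -1)) = Mul(-2110, Rational(1, 3458)) = Rational(-1055, 1729)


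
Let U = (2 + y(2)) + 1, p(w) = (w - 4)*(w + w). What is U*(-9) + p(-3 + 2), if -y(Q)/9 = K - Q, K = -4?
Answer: -503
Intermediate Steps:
y(Q) = 36 + 9*Q (y(Q) = -9*(-4 - Q) = 36 + 9*Q)
p(w) = 2*w*(-4 + w) (p(w) = (-4 + w)*(2*w) = 2*w*(-4 + w))
U = 57 (U = (2 + (36 + 9*2)) + 1 = (2 + (36 + 18)) + 1 = (2 + 54) + 1 = 56 + 1 = 57)
U*(-9) + p(-3 + 2) = 57*(-9) + 2*(-3 + 2)*(-4 + (-3 + 2)) = -513 + 2*(-1)*(-4 - 1) = -513 + 2*(-1)*(-5) = -513 + 10 = -503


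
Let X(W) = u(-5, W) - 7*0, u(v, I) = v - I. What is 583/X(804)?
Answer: -583/809 ≈ -0.72064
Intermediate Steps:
X(W) = -5 - W (X(W) = (-5 - W) - 7*0 = (-5 - W) + 0 = -5 - W)
583/X(804) = 583/(-5 - 1*804) = 583/(-5 - 804) = 583/(-809) = 583*(-1/809) = -583/809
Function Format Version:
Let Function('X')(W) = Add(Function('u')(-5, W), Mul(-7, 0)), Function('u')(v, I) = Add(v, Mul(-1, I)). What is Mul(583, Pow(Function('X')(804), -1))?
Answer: Rational(-583, 809) ≈ -0.72064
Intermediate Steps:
Function('X')(W) = Add(-5, Mul(-1, W)) (Function('X')(W) = Add(Add(-5, Mul(-1, W)), Mul(-7, 0)) = Add(Add(-5, Mul(-1, W)), 0) = Add(-5, Mul(-1, W)))
Mul(583, Pow(Function('X')(804), -1)) = Mul(583, Pow(Add(-5, Mul(-1, 804)), -1)) = Mul(583, Pow(Add(-5, -804), -1)) = Mul(583, Pow(-809, -1)) = Mul(583, Rational(-1, 809)) = Rational(-583, 809)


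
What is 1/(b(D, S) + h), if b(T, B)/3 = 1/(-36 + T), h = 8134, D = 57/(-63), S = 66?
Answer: 775/6303787 ≈ 0.00012294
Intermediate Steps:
D = -19/21 (D = 57*(-1/63) = -19/21 ≈ -0.90476)
b(T, B) = 3/(-36 + T)
1/(b(D, S) + h) = 1/(3/(-36 - 19/21) + 8134) = 1/(3/(-775/21) + 8134) = 1/(3*(-21/775) + 8134) = 1/(-63/775 + 8134) = 1/(6303787/775) = 775/6303787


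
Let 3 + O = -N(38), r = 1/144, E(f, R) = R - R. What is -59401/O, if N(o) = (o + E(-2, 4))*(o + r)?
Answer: 4276872/104203 ≈ 41.044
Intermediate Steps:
E(f, R) = 0
r = 1/144 ≈ 0.0069444
N(o) = o*(1/144 + o) (N(o) = (o + 0)*(o + 1/144) = o*(1/144 + o))
O = -104203/72 (O = -3 - 38*(1/144 + 38) = -3 - 38*5473/144 = -3 - 1*103987/72 = -3 - 103987/72 = -104203/72 ≈ -1447.3)
-59401/O = -59401/(-104203/72) = -59401*(-72/104203) = 4276872/104203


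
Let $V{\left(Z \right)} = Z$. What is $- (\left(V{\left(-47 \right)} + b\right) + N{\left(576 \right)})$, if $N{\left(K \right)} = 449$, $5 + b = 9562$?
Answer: $-9959$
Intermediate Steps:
$b = 9557$ ($b = -5 + 9562 = 9557$)
$- (\left(V{\left(-47 \right)} + b\right) + N{\left(576 \right)}) = - (\left(-47 + 9557\right) + 449) = - (9510 + 449) = \left(-1\right) 9959 = -9959$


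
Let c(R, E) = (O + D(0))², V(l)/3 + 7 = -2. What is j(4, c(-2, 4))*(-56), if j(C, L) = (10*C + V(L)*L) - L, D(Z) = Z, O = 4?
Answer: 22848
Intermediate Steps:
V(l) = -27 (V(l) = -21 + 3*(-2) = -21 - 6 = -27)
c(R, E) = 16 (c(R, E) = (4 + 0)² = 4² = 16)
j(C, L) = -28*L + 10*C (j(C, L) = (10*C - 27*L) - L = (-27*L + 10*C) - L = -28*L + 10*C)
j(4, c(-2, 4))*(-56) = (-28*16 + 10*4)*(-56) = (-448 + 40)*(-56) = -408*(-56) = 22848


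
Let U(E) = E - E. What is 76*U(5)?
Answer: 0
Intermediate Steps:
U(E) = 0
76*U(5) = 76*0 = 0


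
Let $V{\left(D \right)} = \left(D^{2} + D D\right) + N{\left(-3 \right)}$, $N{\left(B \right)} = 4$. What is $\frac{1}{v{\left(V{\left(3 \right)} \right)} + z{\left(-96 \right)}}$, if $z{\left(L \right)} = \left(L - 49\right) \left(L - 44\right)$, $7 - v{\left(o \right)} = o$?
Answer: $\frac{1}{20285} \approx 4.9298 \cdot 10^{-5}$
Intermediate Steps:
$V{\left(D \right)} = 4 + 2 D^{2}$ ($V{\left(D \right)} = \left(D^{2} + D D\right) + 4 = \left(D^{2} + D^{2}\right) + 4 = 2 D^{2} + 4 = 4 + 2 D^{2}$)
$v{\left(o \right)} = 7 - o$
$z{\left(L \right)} = \left(-49 + L\right) \left(-44 + L\right)$
$\frac{1}{v{\left(V{\left(3 \right)} \right)} + z{\left(-96 \right)}} = \frac{1}{\left(7 - \left(4 + 2 \cdot 3^{2}\right)\right) + \left(2156 + \left(-96\right)^{2} - -8928\right)} = \frac{1}{\left(7 - \left(4 + 2 \cdot 9\right)\right) + \left(2156 + 9216 + 8928\right)} = \frac{1}{\left(7 - \left(4 + 18\right)\right) + 20300} = \frac{1}{\left(7 - 22\right) + 20300} = \frac{1}{-15 + 20300} = \frac{1}{20285}$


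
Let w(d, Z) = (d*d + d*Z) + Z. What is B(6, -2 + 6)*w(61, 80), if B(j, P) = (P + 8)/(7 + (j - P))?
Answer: 34724/3 ≈ 11575.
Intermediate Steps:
B(j, P) = (8 + P)/(7 + j - P)
w(d, Z) = Z + d² + Z*d (w(d, Z) = (d² + Z*d) + Z = Z + d² + Z*d)
B(6, -2 + 6)*w(61, 80) = ((8 + (-2 + 6))/(7 + 6 - (-2 + 6)))*(80 + 61² + 80*61) = ((8 + 4)/(7 + 6 - 1*4))*(80 + 3721 + 4880) = (12/(7 + 6 - 4))*8681 = (12/9)*8681 = ((⅑)*12)*8681 = (4/3)*8681 = 34724/3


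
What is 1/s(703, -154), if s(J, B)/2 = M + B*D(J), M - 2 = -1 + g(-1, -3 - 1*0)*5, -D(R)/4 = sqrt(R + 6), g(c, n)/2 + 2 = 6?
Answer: -41/538065246 + 308*sqrt(709)/269032623 ≈ 3.0408e-5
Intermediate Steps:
g(c, n) = 8 (g(c, n) = -4 + 2*6 = -4 + 12 = 8)
D(R) = -4*sqrt(6 + R) (D(R) = -4*sqrt(R + 6) = -4*sqrt(6 + R))
M = 41 (M = 2 + (-1 + 8*5) = 2 + (-1 + 40) = 2 + 39 = 41)
s(J, B) = 82 - 8*B*sqrt(6 + J) (s(J, B) = 2*(41 + B*(-4*sqrt(6 + J))) = 2*(41 - 4*B*sqrt(6 + J)) = 82 - 8*B*sqrt(6 + J))
1/s(703, -154) = 1/(82 - 8*(-154)*sqrt(6 + 703)) = 1/(82 - 8*(-154)*sqrt(709)) = 1/(82 + 1232*sqrt(709))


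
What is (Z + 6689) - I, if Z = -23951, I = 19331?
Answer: -36593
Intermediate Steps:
(Z + 6689) - I = (-23951 + 6689) - 1*19331 = -17262 - 19331 = -36593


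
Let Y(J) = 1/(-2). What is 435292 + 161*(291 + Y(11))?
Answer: 964125/2 ≈ 4.8206e+5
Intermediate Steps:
Y(J) = -½
435292 + 161*(291 + Y(11)) = 435292 + 161*(291 - ½) = 435292 + 161*(581/2) = 435292 + 93541/2 = 964125/2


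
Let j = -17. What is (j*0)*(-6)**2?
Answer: 0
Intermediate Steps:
(j*0)*(-6)**2 = -17*0*(-6)**2 = 0*36 = 0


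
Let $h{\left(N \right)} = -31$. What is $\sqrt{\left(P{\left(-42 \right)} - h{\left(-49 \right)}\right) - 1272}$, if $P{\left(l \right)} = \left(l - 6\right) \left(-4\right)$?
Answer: $i \sqrt{1049} \approx 32.388 i$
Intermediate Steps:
$P{\left(l \right)} = 24 - 4 l$ ($P{\left(l \right)} = \left(l - 6\right) \left(-4\right) = \left(-6 + l\right) \left(-4\right) = 24 - 4 l$)
$\sqrt{\left(P{\left(-42 \right)} - h{\left(-49 \right)}\right) - 1272} = \sqrt{\left(\left(24 - -168\right) - -31\right) - 1272} = \sqrt{\left(\left(24 + 168\right) + 31\right) - 1272} = \sqrt{\left(192 + 31\right) - 1272} = \sqrt{223 - 1272} = \sqrt{-1049} = i \sqrt{1049}$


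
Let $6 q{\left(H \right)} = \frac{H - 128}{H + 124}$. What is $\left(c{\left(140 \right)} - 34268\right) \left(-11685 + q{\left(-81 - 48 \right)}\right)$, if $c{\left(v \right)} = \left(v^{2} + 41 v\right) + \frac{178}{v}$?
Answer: $\frac{218887937203}{2100} \approx 1.0423 \cdot 10^{8}$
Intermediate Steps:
$q{\left(H \right)} = \frac{-128 + H}{6 \left(124 + H\right)}$ ($q{\left(H \right)} = \frac{\left(H - 128\right) \frac{1}{H + 124}}{6} = \frac{\left(-128 + H\right) \frac{1}{124 + H}}{6} = \frac{\frac{1}{124 + H} \left(-128 + H\right)}{6} = \frac{-128 + H}{6 \left(124 + H\right)}$)
$c{\left(v \right)} = v^{2} + 41 v + \frac{178}{v}$
$\left(c{\left(140 \right)} - 34268\right) \left(-11685 + q{\left(-81 - 48 \right)}\right) = \left(\frac{178 + 140^{2} \left(41 + 140\right)}{140} - 34268\right) \left(-11685 + \frac{-128 - 129}{6 \left(124 - 129\right)}\right) = \left(\frac{178 + 19600 \cdot 181}{140} - 34268\right) \left(-11685 + \frac{-128 - 129}{6 \left(124 - 129\right)}\right) = \left(\frac{178 + 3547600}{140} - 34268\right) \left(-11685 + \frac{1}{6} \frac{1}{-5} \left(-257\right)\right) = \left(\frac{1}{140} \cdot 3547778 - 34268\right) \left(-11685 + \frac{1}{6} \left(- \frac{1}{5}\right) \left(-257\right)\right) = \left(\frac{1773889}{70} - 34268\right) \left(-11685 + \frac{257}{30}\right) = \left(- \frac{624871}{70}\right) \left(- \frac{350293}{30}\right) = \frac{218887937203}{2100}$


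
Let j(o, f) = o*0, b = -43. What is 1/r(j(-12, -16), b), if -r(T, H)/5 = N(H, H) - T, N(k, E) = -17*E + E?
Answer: -1/3440 ≈ -0.00029070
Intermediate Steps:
j(o, f) = 0
N(k, E) = -16*E
r(T, H) = 5*T + 80*H (r(T, H) = -5*(-16*H - T) = -5*(-T - 16*H) = 5*T + 80*H)
1/r(j(-12, -16), b) = 1/(5*0 + 80*(-43)) = 1/(0 - 3440) = 1/(-3440) = -1/3440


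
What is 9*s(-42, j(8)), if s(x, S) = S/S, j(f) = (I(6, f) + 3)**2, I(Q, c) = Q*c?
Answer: 9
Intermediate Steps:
j(f) = (3 + 6*f)**2 (j(f) = (6*f + 3)**2 = (3 + 6*f)**2)
s(x, S) = 1
9*s(-42, j(8)) = 9*1 = 9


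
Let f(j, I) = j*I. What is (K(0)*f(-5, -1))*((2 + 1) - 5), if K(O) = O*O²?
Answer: 0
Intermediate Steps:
f(j, I) = I*j
K(O) = O³
(K(0)*f(-5, -1))*((2 + 1) - 5) = (0³*(-1*(-5)))*((2 + 1) - 5) = (0*5)*(3 - 5) = 0*(-2) = 0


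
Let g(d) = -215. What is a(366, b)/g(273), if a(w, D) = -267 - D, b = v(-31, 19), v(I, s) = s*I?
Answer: -322/215 ≈ -1.4977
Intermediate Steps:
v(I, s) = I*s
b = -589 (b = -31*19 = -589)
a(366, b)/g(273) = (-267 - 1*(-589))/(-215) = (-267 + 589)*(-1/215) = 322*(-1/215) = -322/215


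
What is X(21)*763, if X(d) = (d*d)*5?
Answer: 1682415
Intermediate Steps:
X(d) = 5*d² (X(d) = d²*5 = 5*d²)
X(21)*763 = (5*21²)*763 = (5*441)*763 = 2205*763 = 1682415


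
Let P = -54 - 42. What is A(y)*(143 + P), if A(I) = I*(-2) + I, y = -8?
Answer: 376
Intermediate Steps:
A(I) = -I (A(I) = -2*I + I = -I)
P = -96
A(y)*(143 + P) = (-1*(-8))*(143 - 96) = 8*47 = 376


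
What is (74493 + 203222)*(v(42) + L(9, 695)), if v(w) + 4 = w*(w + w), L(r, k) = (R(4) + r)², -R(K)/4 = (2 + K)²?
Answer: 6040023535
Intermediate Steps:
R(K) = -4*(2 + K)²
L(r, k) = (-144 + r)² (L(r, k) = (-4*(2 + 4)² + r)² = (-4*6² + r)² = (-4*36 + r)² = (-144 + r)²)
v(w) = -4 + 2*w² (v(w) = -4 + w*(w + w) = -4 + w*(2*w) = -4 + 2*w²)
(74493 + 203222)*(v(42) + L(9, 695)) = (74493 + 203222)*((-4 + 2*42²) + (-144 + 9)²) = 277715*((-4 + 2*1764) + (-135)²) = 277715*((-4 + 3528) + 18225) = 277715*(3524 + 18225) = 277715*21749 = 6040023535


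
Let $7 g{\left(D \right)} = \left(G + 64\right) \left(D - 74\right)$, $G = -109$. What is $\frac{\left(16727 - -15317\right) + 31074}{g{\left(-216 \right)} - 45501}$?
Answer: $- \frac{441826}{305457} \approx -1.4464$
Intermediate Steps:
$g{\left(D \right)} = \frac{3330}{7} - \frac{45 D}{7}$ ($g{\left(D \right)} = \frac{\left(-109 + 64\right) \left(D - 74\right)}{7} = \frac{\left(-45\right) \left(-74 + D\right)}{7} = \frac{3330 - 45 D}{7} = \frac{3330}{7} - \frac{45 D}{7}$)
$\frac{\left(16727 - -15317\right) + 31074}{g{\left(-216 \right)} - 45501} = \frac{\left(16727 - -15317\right) + 31074}{\left(\frac{3330}{7} - - \frac{9720}{7}\right) - 45501} = \frac{\left(16727 + 15317\right) + 31074}{\left(\frac{3330}{7} + \frac{9720}{7}\right) - 45501} = \frac{32044 + 31074}{\frac{13050}{7} - 45501} = \frac{63118}{- \frac{305457}{7}} = 63118 \left(- \frac{7}{305457}\right) = - \frac{441826}{305457}$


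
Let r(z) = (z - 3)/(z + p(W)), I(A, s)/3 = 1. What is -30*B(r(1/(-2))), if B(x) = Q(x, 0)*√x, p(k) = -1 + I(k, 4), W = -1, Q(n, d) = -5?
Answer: 50*I*√21 ≈ 229.13*I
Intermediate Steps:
I(A, s) = 3 (I(A, s) = 3*1 = 3)
p(k) = 2 (p(k) = -1 + 3 = 2)
r(z) = (-3 + z)/(2 + z) (r(z) = (z - 3)/(z + 2) = (-3 + z)/(2 + z))
B(x) = -5*√x
-30*B(r(1/(-2))) = -(-150)*√((-3 + 1/(-2))/(2 + 1/(-2))) = -(-150)*√((-3 + 1*(-½))/(2 + 1*(-½))) = -(-150)*√((-3 - ½)/(2 - ½)) = -(-150)*√(-7/2/(3/2)) = -(-150)*√((⅔)*(-7/2)) = -(-150)*√(-7/3) = -(-150)*I*√21/3 = -(-50)*I*√21 = 50*I*√21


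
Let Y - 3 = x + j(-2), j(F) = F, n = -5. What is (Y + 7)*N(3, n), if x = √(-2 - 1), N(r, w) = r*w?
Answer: -120 - 15*I*√3 ≈ -120.0 - 25.981*I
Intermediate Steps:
x = I*√3 (x = √(-3) = I*√3 ≈ 1.732*I)
Y = 1 + I*√3 (Y = 3 + (I*√3 - 2) = 3 + (-2 + I*√3) = 1 + I*√3 ≈ 1.0 + 1.732*I)
(Y + 7)*N(3, n) = ((1 + I*√3) + 7)*(3*(-5)) = (8 + I*√3)*(-15) = -120 - 15*I*√3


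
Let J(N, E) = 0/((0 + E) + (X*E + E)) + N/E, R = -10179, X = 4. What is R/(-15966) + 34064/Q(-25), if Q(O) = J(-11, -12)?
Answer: 725166873/19514 ≈ 37161.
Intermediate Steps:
J(N, E) = N/E (J(N, E) = 0/((0 + E) + (4*E + E)) + N/E = 0/(E + 5*E) + N/E = 0/((6*E)) + N/E = 0*(1/(6*E)) + N/E = 0 + N/E = N/E)
Q(O) = 11/12 (Q(O) = -11/(-12) = -11*(-1/12) = 11/12)
R/(-15966) + 34064/Q(-25) = -10179/(-15966) + 34064/(11/12) = -10179*(-1/15966) + 34064*(12/11) = 1131/1774 + 408768/11 = 725166873/19514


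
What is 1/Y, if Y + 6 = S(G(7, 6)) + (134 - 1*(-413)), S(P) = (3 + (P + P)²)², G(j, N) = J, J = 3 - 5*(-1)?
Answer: 1/67622 ≈ 1.4788e-5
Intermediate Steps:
J = 8 (J = 3 + 5 = 8)
G(j, N) = 8
S(P) = (3 + 4*P²)² (S(P) = (3 + (2*P)²)² = (3 + 4*P²)²)
Y = 67622 (Y = -6 + ((3 + 4*8²)² + (134 - 1*(-413))) = -6 + ((3 + 4*64)² + (134 + 413)) = -6 + ((3 + 256)² + 547) = -6 + (259² + 547) = -6 + (67081 + 547) = -6 + 67628 = 67622)
1/Y = 1/67622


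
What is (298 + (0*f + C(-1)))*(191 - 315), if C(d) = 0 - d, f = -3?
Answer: -37076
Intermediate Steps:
C(d) = -d
(298 + (0*f + C(-1)))*(191 - 315) = (298 + (0*(-3) - 1*(-1)))*(191 - 315) = (298 + (0 + 1))*(-124) = (298 + 1)*(-124) = 299*(-124) = -37076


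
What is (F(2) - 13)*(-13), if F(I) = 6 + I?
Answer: 65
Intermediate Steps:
(F(2) - 13)*(-13) = ((6 + 2) - 13)*(-13) = (8 - 13)*(-13) = -5*(-13) = 65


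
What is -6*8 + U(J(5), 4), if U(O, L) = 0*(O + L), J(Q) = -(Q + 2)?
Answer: -48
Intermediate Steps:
J(Q) = -2 - Q (J(Q) = -(2 + Q) = -2 - Q)
U(O, L) = 0 (U(O, L) = 0*(L + O) = 0)
-6*8 + U(J(5), 4) = -6*8 + 0 = -48 + 0 = -48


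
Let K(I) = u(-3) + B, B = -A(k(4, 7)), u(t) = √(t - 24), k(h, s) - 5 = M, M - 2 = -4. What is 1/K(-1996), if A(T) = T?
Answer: -1/12 - I*√3/12 ≈ -0.083333 - 0.14434*I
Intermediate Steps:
M = -2 (M = 2 - 4 = -2)
k(h, s) = 3 (k(h, s) = 5 - 2 = 3)
u(t) = √(-24 + t)
B = -3 (B = -1*3 = -3)
K(I) = -3 + 3*I*√3 (K(I) = √(-24 - 3) - 3 = √(-27) - 3 = 3*I*√3 - 3 = -3 + 3*I*√3)
1/K(-1996) = 1/(-3 + 3*I*√3)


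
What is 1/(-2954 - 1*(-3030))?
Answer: 1/76 ≈ 0.013158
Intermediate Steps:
1/(-2954 - 1*(-3030)) = 1/(-2954 + 3030) = 1/76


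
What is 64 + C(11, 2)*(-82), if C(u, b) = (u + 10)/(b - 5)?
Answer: 638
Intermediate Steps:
C(u, b) = (10 + u)/(-5 + b)
64 + C(11, 2)*(-82) = 64 + ((10 + 11)/(-5 + 2))*(-82) = 64 + (21/(-3))*(-82) = 64 - 1/3*21*(-82) = 64 - 7*(-82) = 64 + 574 = 638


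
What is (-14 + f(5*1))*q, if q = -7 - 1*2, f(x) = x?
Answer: 81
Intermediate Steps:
q = -9 (q = -7 - 2 = -9)
(-14 + f(5*1))*q = (-14 + 5*1)*(-9) = (-14 + 5)*(-9) = -9*(-9) = 81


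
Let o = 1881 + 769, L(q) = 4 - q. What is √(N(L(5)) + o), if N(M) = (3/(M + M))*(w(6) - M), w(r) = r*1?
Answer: √10558/2 ≈ 51.376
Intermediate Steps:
w(r) = r
o = 2650
N(M) = 3*(6 - M)/(2*M) (N(M) = (3/(M + M))*(6 - M) = (3/((2*M)))*(6 - M) = (3*(1/(2*M)))*(6 - M) = (3/(2*M))*(6 - M) = 3*(6 - M)/(2*M))
√(N(L(5)) + o) = √((-3/2 + 9/(4 - 1*5)) + 2650) = √((-3/2 + 9/(4 - 5)) + 2650) = √((-3/2 + 9/(-1)) + 2650) = √((-3/2 + 9*(-1)) + 2650) = √((-3/2 - 9) + 2650) = √(-21/2 + 2650) = √(5279/2) = √10558/2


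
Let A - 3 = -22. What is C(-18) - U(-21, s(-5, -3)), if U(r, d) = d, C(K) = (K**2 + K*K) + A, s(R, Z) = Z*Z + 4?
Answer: 616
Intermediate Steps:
A = -19 (A = 3 - 22 = -19)
s(R, Z) = 4 + Z**2 (s(R, Z) = Z**2 + 4 = 4 + Z**2)
C(K) = -19 + 2*K**2 (C(K) = (K**2 + K*K) - 19 = (K**2 + K**2) - 19 = 2*K**2 - 19 = -19 + 2*K**2)
C(-18) - U(-21, s(-5, -3)) = (-19 + 2*(-18)**2) - (4 + (-3)**2) = (-19 + 2*324) - (4 + 9) = (-19 + 648) - 1*13 = 629 - 13 = 616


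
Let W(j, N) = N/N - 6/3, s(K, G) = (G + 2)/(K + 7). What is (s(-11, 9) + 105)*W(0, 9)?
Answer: -409/4 ≈ -102.25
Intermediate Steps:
s(K, G) = (2 + G)/(7 + K)
W(j, N) = -1 (W(j, N) = 1 - 6*⅓ = 1 - 2 = -1)
(s(-11, 9) + 105)*W(0, 9) = ((2 + 9)/(7 - 11) + 105)*(-1) = (11/(-4) + 105)*(-1) = (-¼*11 + 105)*(-1) = (-11/4 + 105)*(-1) = (409/4)*(-1) = -409/4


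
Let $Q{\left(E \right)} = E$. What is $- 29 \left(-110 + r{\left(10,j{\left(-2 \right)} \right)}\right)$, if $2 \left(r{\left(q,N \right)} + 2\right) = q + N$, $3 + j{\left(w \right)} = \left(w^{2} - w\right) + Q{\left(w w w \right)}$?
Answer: $\frac{6351}{2} \approx 3175.5$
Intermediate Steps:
$j{\left(w \right)} = -3 + w^{2} + w^{3} - w$ ($j{\left(w \right)} = -3 + \left(\left(w^{2} - w\right) + w w w\right) = -3 + \left(\left(w^{2} - w\right) + w^{2} w\right) = -3 + \left(\left(w^{2} - w\right) + w^{3}\right) = -3 + \left(w^{2} + w^{3} - w\right) = -3 + w^{2} + w^{3} - w$)
$r{\left(q,N \right)} = -2 + \frac{N}{2} + \frac{q}{2}$ ($r{\left(q,N \right)} = -2 + \frac{q + N}{2} = -2 + \frac{N + q}{2} = -2 + \left(\frac{N}{2} + \frac{q}{2}\right) = -2 + \frac{N}{2} + \frac{q}{2}$)
$- 29 \left(-110 + r{\left(10,j{\left(-2 \right)} \right)}\right) = - 29 \left(-110 + \left(-2 + \frac{-3 + \left(-2\right)^{2} + \left(-2\right)^{3} - -2}{2} + \frac{1}{2} \cdot 10\right)\right) = - 29 \left(-110 + \left(-2 + \frac{-3 + 4 - 8 + 2}{2} + 5\right)\right) = - 29 \left(-110 + \left(-2 + \frac{1}{2} \left(-5\right) + 5\right)\right) = - 29 \left(-110 - - \frac{1}{2}\right) = - 29 \left(-110 + \frac{1}{2}\right) = \left(-29\right) \left(- \frac{219}{2}\right) = \frac{6351}{2}$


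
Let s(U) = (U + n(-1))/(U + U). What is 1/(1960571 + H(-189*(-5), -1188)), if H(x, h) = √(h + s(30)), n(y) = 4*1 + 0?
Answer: 58817130/115315159416853 - 7*I*√21810/115315159416853 ≈ 5.1006e-7 - 8.9648e-12*I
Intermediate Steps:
n(y) = 4 (n(y) = 4 + 0 = 4)
s(U) = (4 + U)/(2*U) (s(U) = (U + 4)/(U + U) = (4 + U)/((2*U)) = (4 + U)*(1/(2*U)) = (4 + U)/(2*U))
H(x, h) = √(17/30 + h) (H(x, h) = √(h + (½)*(4 + 30)/30) = √(h + (½)*(1/30)*34) = √(h + 17/30) = √(17/30 + h))
1/(1960571 + H(-189*(-5), -1188)) = 1/(1960571 + √(510 + 900*(-1188))/30) = 1/(1960571 + √(510 - 1069200)/30) = 1/(1960571 + √(-1068690)/30) = 1/(1960571 + (7*I*√21810)/30) = 1/(1960571 + 7*I*√21810/30)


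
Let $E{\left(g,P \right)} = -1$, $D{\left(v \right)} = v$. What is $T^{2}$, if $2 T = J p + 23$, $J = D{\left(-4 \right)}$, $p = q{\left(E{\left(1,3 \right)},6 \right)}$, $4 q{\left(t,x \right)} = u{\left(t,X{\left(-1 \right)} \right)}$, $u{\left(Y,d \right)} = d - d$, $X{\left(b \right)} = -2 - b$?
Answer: $\frac{529}{4} \approx 132.25$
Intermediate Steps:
$u{\left(Y,d \right)} = 0$
$q{\left(t,x \right)} = 0$ ($q{\left(t,x \right)} = \frac{1}{4} \cdot 0 = 0$)
$p = 0$
$J = -4$
$T = \frac{23}{2}$ ($T = \frac{\left(-4\right) 0 + 23}{2} = \frac{0 + 23}{2} = \frac{1}{2} \cdot 23 = \frac{23}{2} \approx 11.5$)
$T^{2} = \left(\frac{23}{2}\right)^{2} = \frac{529}{4}$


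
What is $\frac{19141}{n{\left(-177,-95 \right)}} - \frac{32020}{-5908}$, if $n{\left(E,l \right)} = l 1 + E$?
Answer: $- \frac{26093897}{401744} \approx -64.952$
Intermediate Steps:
$n{\left(E,l \right)} = E + l$ ($n{\left(E,l \right)} = l + E = E + l$)
$\frac{19141}{n{\left(-177,-95 \right)}} - \frac{32020}{-5908} = \frac{19141}{-177 - 95} - \frac{32020}{-5908} = \frac{19141}{-272} - - \frac{8005}{1477} = 19141 \left(- \frac{1}{272}\right) + \frac{8005}{1477} = - \frac{19141}{272} + \frac{8005}{1477} = - \frac{26093897}{401744}$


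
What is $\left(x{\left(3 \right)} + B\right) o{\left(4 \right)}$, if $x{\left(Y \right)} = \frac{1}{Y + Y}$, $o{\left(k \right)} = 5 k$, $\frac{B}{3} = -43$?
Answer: $- \frac{7730}{3} \approx -2576.7$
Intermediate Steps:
$B = -129$ ($B = 3 \left(-43\right) = -129$)
$x{\left(Y \right)} = \frac{1}{2 Y}$
$\left(x{\left(3 \right)} + B\right) o{\left(4 \right)} = \left(\frac{1}{2 \cdot 3} - 129\right) 5 \cdot 4 = \left(\frac{1}{2} \cdot \frac{1}{3} - 129\right) 20 = \left(\frac{1}{6} - 129\right) 20 = \left(- \frac{773}{6}\right) 20 = - \frac{7730}{3}$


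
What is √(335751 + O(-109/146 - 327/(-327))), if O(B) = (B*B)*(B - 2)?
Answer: 3*√16950639339554/21316 ≈ 579.44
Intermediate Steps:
O(B) = B²*(-2 + B)
√(335751 + O(-109/146 - 327/(-327))) = √(335751 + (-109/146 - 327/(-327))²*(-2 + (-109/146 - 327/(-327)))) = √(335751 + (-109*1/146 - 327*(-1/327))²*(-2 + (-109*1/146 - 327*(-1/327)))) = √(335751 + (-109/146 + 1)²*(-2 + (-109/146 + 1))) = √(335751 + (37/146)²*(-2 + 37/146)) = √(335751 + (1369/21316)*(-255/146)) = √(335751 - 349095/3112136) = √(1044902425041/3112136) = 3*√16950639339554/21316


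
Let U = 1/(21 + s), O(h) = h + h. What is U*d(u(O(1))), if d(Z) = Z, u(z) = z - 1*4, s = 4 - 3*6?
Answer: -2/7 ≈ -0.28571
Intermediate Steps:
s = -14 (s = 4 - 18 = -14)
O(h) = 2*h
U = 1/7 (U = 1/(21 - 14) = 1/7 ≈ 0.14286)
u(z) = -4 + z (u(z) = z - 4 = -4 + z)
U*d(u(O(1))) = (-4 + 2*1)/7 = (-4 + 2)/7 = (1/7)*(-2) = -2/7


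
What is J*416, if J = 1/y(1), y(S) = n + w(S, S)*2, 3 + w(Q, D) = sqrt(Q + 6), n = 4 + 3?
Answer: -416/27 + 832*sqrt(7)/27 ≈ 66.121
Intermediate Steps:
n = 7
w(Q, D) = -3 + sqrt(6 + Q) (w(Q, D) = -3 + sqrt(Q + 6) = -3 + sqrt(6 + Q))
y(S) = 1 + 2*sqrt(6 + S) (y(S) = 7 + (-3 + sqrt(6 + S))*2 = 7 + (-6 + 2*sqrt(6 + S)) = 1 + 2*sqrt(6 + S))
J = 1/(1 + 2*sqrt(7)) (J = 1/(1 + 2*sqrt(6 + 1)) = 1/(1 + 2*sqrt(7)) ≈ 0.15894)
J*416 = (-1/27 + 2*sqrt(7)/27)*416 = -416/27 + 832*sqrt(7)/27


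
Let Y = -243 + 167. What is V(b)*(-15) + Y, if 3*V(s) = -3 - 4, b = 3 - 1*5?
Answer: -41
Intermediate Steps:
b = -2 (b = 3 - 5 = -2)
Y = -76
V(s) = -7/3 (V(s) = (-3 - 4)/3 = (⅓)*(-7) = -7/3)
V(b)*(-15) + Y = -7/3*(-15) - 76 = 35 - 76 = -41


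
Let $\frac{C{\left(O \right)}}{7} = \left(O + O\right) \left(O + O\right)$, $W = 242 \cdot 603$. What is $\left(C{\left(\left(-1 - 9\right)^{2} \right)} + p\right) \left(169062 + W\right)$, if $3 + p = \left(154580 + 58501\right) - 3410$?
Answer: $154239543984$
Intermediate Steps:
$W = 145926$
$p = 209668$ ($p = -3 + \left(\left(154580 + 58501\right) - 3410\right) = -3 + \left(213081 - 3410\right) = -3 + 209671 = 209668$)
$C{\left(O \right)} = 28 O^{2}$ ($C{\left(O \right)} = 7 \left(O + O\right) \left(O + O\right) = 7 \cdot 2 O 2 O = 7 \cdot 4 O^{2} = 28 O^{2}$)
$\left(C{\left(\left(-1 - 9\right)^{2} \right)} + p\right) \left(169062 + W\right) = \left(28 \left(\left(-1 - 9\right)^{2}\right)^{2} + 209668\right) \left(169062 + 145926\right) = \left(28 \left(\left(-10\right)^{2}\right)^{2} + 209668\right) 314988 = \left(28 \cdot 100^{2} + 209668\right) 314988 = \left(28 \cdot 10000 + 209668\right) 314988 = \left(280000 + 209668\right) 314988 = 489668 \cdot 314988 = 154239543984$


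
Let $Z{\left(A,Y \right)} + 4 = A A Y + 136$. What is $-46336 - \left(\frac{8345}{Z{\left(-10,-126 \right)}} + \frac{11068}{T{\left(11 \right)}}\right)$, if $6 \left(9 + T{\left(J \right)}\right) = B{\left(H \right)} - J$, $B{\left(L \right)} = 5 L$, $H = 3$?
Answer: $- \frac{14028735103}{311700} \approx -45007.0$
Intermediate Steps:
$Z{\left(A,Y \right)} = 132 + Y A^{2}$ ($Z{\left(A,Y \right)} = -4 + \left(A A Y + 136\right) = -4 + \left(A^{2} Y + 136\right) = -4 + \left(Y A^{2} + 136\right) = -4 + \left(136 + Y A^{2}\right) = 132 + Y A^{2}$)
$T{\left(J \right)} = - \frac{13}{2} - \frac{J}{6}$ ($T{\left(J \right)} = -9 + \frac{5 \cdot 3 - J}{6} = -9 + \frac{15 - J}{6} = -9 - \left(- \frac{5}{2} + \frac{J}{6}\right) = - \frac{13}{2} - \frac{J}{6}$)
$-46336 - \left(\frac{8345}{Z{\left(-10,-126 \right)}} + \frac{11068}{T{\left(11 \right)}}\right) = -46336 - \left(\frac{8345}{132 - 126 \left(-10\right)^{2}} + \frac{11068}{- \frac{13}{2} - \frac{11}{6}}\right) = -46336 - \left(\frac{8345}{132 - 12600} + \frac{11068}{- \frac{13}{2} - \frac{11}{6}}\right) = -46336 - \left(- \frac{33204}{25} + \frac{8345}{132 - 12600}\right) = -46336 - \left(- \frac{33204}{25} + \frac{8345}{-12468}\right) = -46336 + \left(\frac{33204}{25} - - \frac{8345}{12468}\right) = -46336 + \left(\frac{33204}{25} + \frac{8345}{12468}\right) = -46336 + \frac{414196097}{311700} = - \frac{14028735103}{311700}$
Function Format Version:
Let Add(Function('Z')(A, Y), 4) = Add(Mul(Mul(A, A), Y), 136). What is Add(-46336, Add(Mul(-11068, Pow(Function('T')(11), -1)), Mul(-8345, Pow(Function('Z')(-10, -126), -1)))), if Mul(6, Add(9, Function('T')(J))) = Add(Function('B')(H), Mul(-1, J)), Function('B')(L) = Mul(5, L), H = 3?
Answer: Rational(-14028735103, 311700) ≈ -45007.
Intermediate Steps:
Function('Z')(A, Y) = Add(132, Mul(Y, Pow(A, 2))) (Function('Z')(A, Y) = Add(-4, Add(Mul(Mul(A, A), Y), 136)) = Add(-4, Add(Mul(Pow(A, 2), Y), 136)) = Add(-4, Add(Mul(Y, Pow(A, 2)), 136)) = Add(-4, Add(136, Mul(Y, Pow(A, 2)))) = Add(132, Mul(Y, Pow(A, 2))))
Function('T')(J) = Add(Rational(-13, 2), Mul(Rational(-1, 6), J)) (Function('T')(J) = Add(-9, Mul(Rational(1, 6), Add(Mul(5, 3), Mul(-1, J)))) = Add(-9, Mul(Rational(1, 6), Add(15, Mul(-1, J)))) = Add(-9, Add(Rational(5, 2), Mul(Rational(-1, 6), J))) = Add(Rational(-13, 2), Mul(Rational(-1, 6), J)))
Add(-46336, Add(Mul(-11068, Pow(Function('T')(11), -1)), Mul(-8345, Pow(Function('Z')(-10, -126), -1)))) = Add(-46336, Add(Mul(-11068, Pow(Add(Rational(-13, 2), Mul(Rational(-1, 6), 11)), -1)), Mul(-8345, Pow(Add(132, Mul(-126, Pow(-10, 2))), -1)))) = Add(-46336, Add(Mul(-11068, Pow(Add(Rational(-13, 2), Rational(-11, 6)), -1)), Mul(-8345, Pow(Add(132, Mul(-126, 100)), -1)))) = Add(-46336, Add(Mul(-11068, Pow(Rational(-25, 3), -1)), Mul(-8345, Pow(Add(132, -12600), -1)))) = Add(-46336, Add(Mul(-11068, Rational(-3, 25)), Mul(-8345, Pow(-12468, -1)))) = Add(-46336, Add(Rational(33204, 25), Mul(-8345, Rational(-1, 12468)))) = Add(-46336, Add(Rational(33204, 25), Rational(8345, 12468))) = Add(-46336, Rational(414196097, 311700)) = Rational(-14028735103, 311700)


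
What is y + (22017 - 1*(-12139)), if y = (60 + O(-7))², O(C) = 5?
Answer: 38381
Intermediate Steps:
y = 4225 (y = (60 + 5)² = 65² = 4225)
y + (22017 - 1*(-12139)) = 4225 + (22017 - 1*(-12139)) = 4225 + (22017 + 12139) = 4225 + 34156 = 38381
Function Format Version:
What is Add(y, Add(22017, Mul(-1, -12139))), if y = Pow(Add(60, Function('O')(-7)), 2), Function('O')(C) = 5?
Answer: 38381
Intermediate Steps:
y = 4225 (y = Pow(Add(60, 5), 2) = Pow(65, 2) = 4225)
Add(y, Add(22017, Mul(-1, -12139))) = Add(4225, Add(22017, Mul(-1, -12139))) = Add(4225, Add(22017, 12139)) = Add(4225, 34156) = 38381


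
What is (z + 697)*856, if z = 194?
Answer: 762696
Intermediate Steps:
(z + 697)*856 = (194 + 697)*856 = 891*856 = 762696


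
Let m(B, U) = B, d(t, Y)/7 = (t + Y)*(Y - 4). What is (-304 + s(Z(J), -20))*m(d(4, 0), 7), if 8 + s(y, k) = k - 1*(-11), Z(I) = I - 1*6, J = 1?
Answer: 35952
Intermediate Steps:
d(t, Y) = 7*(-4 + Y)*(Y + t) (d(t, Y) = 7*((t + Y)*(Y - 4)) = 7*((Y + t)*(-4 + Y)) = 7*((-4 + Y)*(Y + t)) = 7*(-4 + Y)*(Y + t))
Z(I) = -6 + I (Z(I) = I - 6 = -6 + I)
s(y, k) = 3 + k (s(y, k) = -8 + (k - 1*(-11)) = -8 + (k + 11) = -8 + (11 + k) = 3 + k)
(-304 + s(Z(J), -20))*m(d(4, 0), 7) = (-304 + (3 - 20))*(-28*0 - 28*4 + 7*0**2 + 7*0*4) = (-304 - 17)*(0 - 112 + 7*0 + 0) = -321*(0 - 112 + 0 + 0) = -321*(-112) = 35952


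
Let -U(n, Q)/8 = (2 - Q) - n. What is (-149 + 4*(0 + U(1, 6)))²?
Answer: 121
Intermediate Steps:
U(n, Q) = -16 + 8*Q + 8*n (U(n, Q) = -8*((2 - Q) - n) = -8*(2 - Q - n) = -16 + 8*Q + 8*n)
(-149 + 4*(0 + U(1, 6)))² = (-149 + 4*(0 + (-16 + 8*6 + 8*1)))² = (-149 + 4*(0 + (-16 + 48 + 8)))² = (-149 + 4*(0 + 40))² = (-149 + 4*40)² = (-149 + 160)² = 11² = 121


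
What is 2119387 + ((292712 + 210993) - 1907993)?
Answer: 715099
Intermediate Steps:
2119387 + ((292712 + 210993) - 1907993) = 2119387 + (503705 - 1907993) = 2119387 - 1404288 = 715099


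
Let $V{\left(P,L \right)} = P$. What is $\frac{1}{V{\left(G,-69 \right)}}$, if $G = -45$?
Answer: $- \frac{1}{45} \approx -0.022222$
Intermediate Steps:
$\frac{1}{V{\left(G,-69 \right)}} = \frac{1}{-45} = - \frac{1}{45}$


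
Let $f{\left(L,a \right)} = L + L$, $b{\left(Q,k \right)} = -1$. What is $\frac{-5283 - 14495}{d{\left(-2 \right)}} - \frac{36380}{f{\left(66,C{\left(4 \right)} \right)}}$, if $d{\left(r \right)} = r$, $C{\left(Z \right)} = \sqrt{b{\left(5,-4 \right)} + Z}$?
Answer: $\frac{317242}{33} \approx 9613.4$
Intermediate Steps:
$C{\left(Z \right)} = \sqrt{-1 + Z}$
$f{\left(L,a \right)} = 2 L$
$\frac{-5283 - 14495}{d{\left(-2 \right)}} - \frac{36380}{f{\left(66,C{\left(4 \right)} \right)}} = \frac{-5283 - 14495}{-2} - \frac{36380}{2 \cdot 66} = \left(-19778\right) \left(- \frac{1}{2}\right) - \frac{36380}{132} = 9889 - \frac{9095}{33} = \frac{317242}{33}$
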